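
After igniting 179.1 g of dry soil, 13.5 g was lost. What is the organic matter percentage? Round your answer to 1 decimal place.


Step 1: OM% = 100 * LOI / sample mass
Step 2: OM = 100 * 13.5 / 179.1
Step 3: OM = 7.5%

7.5


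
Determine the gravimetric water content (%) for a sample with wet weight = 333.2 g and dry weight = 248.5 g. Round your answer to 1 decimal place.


Step 1: Water mass = wet - dry = 333.2 - 248.5 = 84.7 g
Step 2: w = 100 * water mass / dry mass
Step 3: w = 100 * 84.7 / 248.5 = 34.1%

34.1


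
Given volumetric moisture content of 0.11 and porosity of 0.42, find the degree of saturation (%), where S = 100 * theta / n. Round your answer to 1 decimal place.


Step 1: S = 100 * theta_v / n
Step 2: S = 100 * 0.11 / 0.42
Step 3: S = 26.2%

26.2


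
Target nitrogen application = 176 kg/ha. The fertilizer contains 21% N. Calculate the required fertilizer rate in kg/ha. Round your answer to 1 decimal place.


Step 1: Fertilizer rate = target N / (N content / 100)
Step 2: Rate = 176 / (21 / 100)
Step 3: Rate = 176 / 0.21
Step 4: Rate = 838.1 kg/ha

838.1


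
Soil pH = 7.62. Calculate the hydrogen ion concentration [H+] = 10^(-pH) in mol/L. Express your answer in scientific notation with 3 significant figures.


Step 1: [H+] = 10^(-pH)
Step 2: [H+] = 10^(-7.62)
Step 3: [H+] = 2.40e-08 mol/L

2.40e-08


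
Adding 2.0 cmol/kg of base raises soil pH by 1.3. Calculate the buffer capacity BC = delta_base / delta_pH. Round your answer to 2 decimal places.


Step 1: BC = change in base / change in pH
Step 2: BC = 2.0 / 1.3
Step 3: BC = 1.54 cmol/(kg*pH unit)

1.54


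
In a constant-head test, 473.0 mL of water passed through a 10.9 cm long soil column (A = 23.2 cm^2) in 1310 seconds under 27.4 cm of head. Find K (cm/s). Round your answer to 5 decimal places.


Step 1: K = Q * L / (A * t * h)
Step 2: Numerator = 473.0 * 10.9 = 5155.7
Step 3: Denominator = 23.2 * 1310 * 27.4 = 832740.8
Step 4: K = 5155.7 / 832740.8 = 0.00619 cm/s

0.00619


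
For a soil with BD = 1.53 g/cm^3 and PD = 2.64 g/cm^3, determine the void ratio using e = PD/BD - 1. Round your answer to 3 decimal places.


Step 1: e = PD / BD - 1
Step 2: e = 2.64 / 1.53 - 1
Step 3: e = 1.72549 - 1
Step 4: e = 0.725

0.725


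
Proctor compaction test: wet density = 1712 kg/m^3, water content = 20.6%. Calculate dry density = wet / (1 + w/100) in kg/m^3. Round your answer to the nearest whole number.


Step 1: Dry density = wet density / (1 + w/100)
Step 2: Dry density = 1712 / (1 + 20.6/100)
Step 3: Dry density = 1712 / 1.206
Step 4: Dry density = 1420 kg/m^3

1420


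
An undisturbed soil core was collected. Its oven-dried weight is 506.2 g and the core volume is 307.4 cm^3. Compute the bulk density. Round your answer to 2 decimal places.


Step 1: Identify the formula: BD = dry mass / volume
Step 2: Substitute values: BD = 506.2 / 307.4
Step 3: BD = 1.65 g/cm^3

1.65


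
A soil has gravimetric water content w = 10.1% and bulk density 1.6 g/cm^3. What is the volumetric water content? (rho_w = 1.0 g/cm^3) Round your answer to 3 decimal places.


Step 1: theta = (w / 100) * BD / rho_w
Step 2: theta = (10.1 / 100) * 1.6 / 1.0
Step 3: theta = 0.101 * 1.6
Step 4: theta = 0.162

0.162


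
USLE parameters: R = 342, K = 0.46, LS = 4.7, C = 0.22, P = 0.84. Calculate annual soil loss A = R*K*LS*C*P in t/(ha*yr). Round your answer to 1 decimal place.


Step 1: A = R * K * LS * C * P
Step 2: R * K = 342 * 0.46 = 157.32
Step 3: (R*K) * LS = 157.32 * 4.7 = 739.404
Step 4: * C * P = 739.404 * 0.22 * 0.84 = 136.6
Step 5: A = 136.6 t/(ha*yr)

136.6


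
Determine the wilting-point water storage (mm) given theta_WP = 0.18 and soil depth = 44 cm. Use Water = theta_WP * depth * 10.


Step 1: Water (mm) = theta_WP * depth * 10
Step 2: Water = 0.18 * 44 * 10
Step 3: Water = 79.2 mm

79.2


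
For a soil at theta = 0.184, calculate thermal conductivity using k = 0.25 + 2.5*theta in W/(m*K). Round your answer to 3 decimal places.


Step 1: k = 0.25 + 2.5 * theta
Step 2: k = 0.25 + 2.5 * 0.184
Step 3: k = 0.25 + 0.46
Step 4: k = 0.71 W/(m*K)

0.71


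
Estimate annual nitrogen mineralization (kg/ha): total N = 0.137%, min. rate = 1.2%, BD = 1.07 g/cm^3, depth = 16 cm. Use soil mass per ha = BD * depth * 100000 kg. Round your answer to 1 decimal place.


Step 1: Soil mass per ha = BD * depth * 100000 = 1.07 * 16 * 100000 = 1712000 kg
Step 2: Total N pool = soil mass * N%/100 = 1712000 * 0.137/100 = 2345.44 kg/ha
Step 3: N mineralized = N pool * rate%/100 = 2345.44 * 1.2/100 = 28.1 kg/ha/yr

28.1


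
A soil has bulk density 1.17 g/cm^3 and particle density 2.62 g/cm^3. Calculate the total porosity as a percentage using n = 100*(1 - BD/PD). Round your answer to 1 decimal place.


Step 1: Formula: n = 100 * (1 - BD / PD)
Step 2: n = 100 * (1 - 1.17 / 2.62)
Step 3: n = 100 * (1 - 0.44656)
Step 4: n = 55.3%

55.3


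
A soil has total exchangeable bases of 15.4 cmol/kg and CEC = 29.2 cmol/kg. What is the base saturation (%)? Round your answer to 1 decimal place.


Step 1: BS = 100 * (sum of bases) / CEC
Step 2: BS = 100 * 15.4 / 29.2
Step 3: BS = 52.7%

52.7


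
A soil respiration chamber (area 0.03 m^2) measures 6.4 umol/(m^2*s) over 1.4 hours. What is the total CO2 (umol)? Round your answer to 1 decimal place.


Step 1: Convert time to seconds: 1.4 hr * 3600 = 5040.0 s
Step 2: Total = flux * area * time_s
Step 3: Total = 6.4 * 0.03 * 5040.0
Step 4: Total = 967.7 umol

967.7


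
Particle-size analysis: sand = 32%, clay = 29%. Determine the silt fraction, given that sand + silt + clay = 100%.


Step 1: sand + silt + clay = 100%
Step 2: silt = 100 - sand - clay
Step 3: silt = 100 - 32 - 29
Step 4: silt = 39%

39


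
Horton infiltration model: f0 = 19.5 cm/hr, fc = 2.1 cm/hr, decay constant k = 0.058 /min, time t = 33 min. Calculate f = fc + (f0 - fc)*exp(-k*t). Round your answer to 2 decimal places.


Step 1: f = fc + (f0 - fc) * exp(-k * t)
Step 2: exp(-0.058 * 33) = 0.147489
Step 3: f = 2.1 + (19.5 - 2.1) * 0.147489
Step 4: f = 2.1 + 17.4 * 0.147489
Step 5: f = 4.67 cm/hr

4.67


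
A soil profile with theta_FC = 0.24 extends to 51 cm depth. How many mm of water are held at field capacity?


Step 1: Water (mm) = theta_FC * depth (cm) * 10
Step 2: Water = 0.24 * 51 * 10
Step 3: Water = 122.4 mm

122.4


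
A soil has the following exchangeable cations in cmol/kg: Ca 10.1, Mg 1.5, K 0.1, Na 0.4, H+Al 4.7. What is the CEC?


Step 1: CEC = Ca + Mg + K + Na + (H+Al)
Step 2: CEC = 10.1 + 1.5 + 0.1 + 0.4 + 4.7
Step 3: CEC = 16.8 cmol/kg

16.8


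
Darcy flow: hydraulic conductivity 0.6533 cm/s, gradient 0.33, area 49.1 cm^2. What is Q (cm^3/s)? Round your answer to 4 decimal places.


Step 1: Apply Darcy's law: Q = K * i * A
Step 2: Q = 0.6533 * 0.33 * 49.1
Step 3: Q = 10.5854 cm^3/s

10.5854


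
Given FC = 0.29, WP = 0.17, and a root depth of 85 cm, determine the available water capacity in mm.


Step 1: Available water = (FC - WP) * depth * 10
Step 2: AW = (0.29 - 0.17) * 85 * 10
Step 3: AW = 0.12 * 85 * 10
Step 4: AW = 102.0 mm

102.0


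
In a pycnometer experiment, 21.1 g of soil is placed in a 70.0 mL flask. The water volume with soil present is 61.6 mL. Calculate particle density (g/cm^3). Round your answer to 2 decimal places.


Step 1: Volume of solids = flask volume - water volume with soil
Step 2: V_solids = 70.0 - 61.6 = 8.4 mL
Step 3: Particle density = mass / V_solids = 21.1 / 8.4 = 2.51 g/cm^3

2.51


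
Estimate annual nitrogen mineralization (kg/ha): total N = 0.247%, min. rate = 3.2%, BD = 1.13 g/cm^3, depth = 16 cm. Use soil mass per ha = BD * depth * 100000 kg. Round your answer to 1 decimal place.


Step 1: Soil mass per ha = BD * depth * 100000 = 1.13 * 16 * 100000 = 1808000 kg
Step 2: Total N pool = soil mass * N%/100 = 1808000 * 0.247/100 = 4465.76 kg/ha
Step 3: N mineralized = N pool * rate%/100 = 4465.76 * 3.2/100 = 142.9 kg/ha/yr

142.9


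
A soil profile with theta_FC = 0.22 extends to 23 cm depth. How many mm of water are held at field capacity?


Step 1: Water (mm) = theta_FC * depth (cm) * 10
Step 2: Water = 0.22 * 23 * 10
Step 3: Water = 50.6 mm

50.6


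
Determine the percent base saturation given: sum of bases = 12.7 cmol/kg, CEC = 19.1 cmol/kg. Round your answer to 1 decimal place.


Step 1: BS = 100 * (sum of bases) / CEC
Step 2: BS = 100 * 12.7 / 19.1
Step 3: BS = 66.5%

66.5


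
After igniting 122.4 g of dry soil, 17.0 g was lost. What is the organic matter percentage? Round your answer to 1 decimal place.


Step 1: OM% = 100 * LOI / sample mass
Step 2: OM = 100 * 17.0 / 122.4
Step 3: OM = 13.9%

13.9


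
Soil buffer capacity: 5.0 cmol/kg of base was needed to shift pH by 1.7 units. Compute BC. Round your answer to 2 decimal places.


Step 1: BC = change in base / change in pH
Step 2: BC = 5.0 / 1.7
Step 3: BC = 2.94 cmol/(kg*pH unit)

2.94


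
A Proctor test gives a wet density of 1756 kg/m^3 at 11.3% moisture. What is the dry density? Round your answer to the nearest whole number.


Step 1: Dry density = wet density / (1 + w/100)
Step 2: Dry density = 1756 / (1 + 11.3/100)
Step 3: Dry density = 1756 / 1.113
Step 4: Dry density = 1578 kg/m^3

1578


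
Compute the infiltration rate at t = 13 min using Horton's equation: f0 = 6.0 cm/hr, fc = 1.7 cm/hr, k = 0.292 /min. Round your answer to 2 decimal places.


Step 1: f = fc + (f0 - fc) * exp(-k * t)
Step 2: exp(-0.292 * 13) = 0.02246
Step 3: f = 1.7 + (6.0 - 1.7) * 0.02246
Step 4: f = 1.7 + 4.3 * 0.02246
Step 5: f = 1.8 cm/hr

1.8


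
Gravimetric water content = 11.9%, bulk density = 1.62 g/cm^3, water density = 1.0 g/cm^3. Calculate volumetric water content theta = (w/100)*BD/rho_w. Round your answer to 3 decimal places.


Step 1: theta = (w / 100) * BD / rho_w
Step 2: theta = (11.9 / 100) * 1.62 / 1.0
Step 3: theta = 0.119 * 1.62
Step 4: theta = 0.193

0.193


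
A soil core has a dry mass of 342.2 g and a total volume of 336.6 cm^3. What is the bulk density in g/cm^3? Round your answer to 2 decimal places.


Step 1: Identify the formula: BD = dry mass / volume
Step 2: Substitute values: BD = 342.2 / 336.6
Step 3: BD = 1.02 g/cm^3

1.02


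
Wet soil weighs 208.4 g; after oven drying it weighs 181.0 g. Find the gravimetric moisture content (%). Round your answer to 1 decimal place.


Step 1: Water mass = wet - dry = 208.4 - 181.0 = 27.4 g
Step 2: w = 100 * water mass / dry mass
Step 3: w = 100 * 27.4 / 181.0 = 15.1%

15.1


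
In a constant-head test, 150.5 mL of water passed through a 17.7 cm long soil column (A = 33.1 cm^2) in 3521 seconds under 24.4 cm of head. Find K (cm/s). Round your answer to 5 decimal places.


Step 1: K = Q * L / (A * t * h)
Step 2: Numerator = 150.5 * 17.7 = 2663.85
Step 3: Denominator = 33.1 * 3521 * 24.4 = 2843700.44
Step 4: K = 2663.85 / 2843700.44 = 0.00094 cm/s

0.00094


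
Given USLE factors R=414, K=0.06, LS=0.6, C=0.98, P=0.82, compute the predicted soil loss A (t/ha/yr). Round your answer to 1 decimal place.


Step 1: A = R * K * LS * C * P
Step 2: R * K = 414 * 0.06 = 24.84
Step 3: (R*K) * LS = 24.84 * 0.6 = 14.904
Step 4: * C * P = 14.904 * 0.98 * 0.82 = 12.0
Step 5: A = 12.0 t/(ha*yr)

12.0


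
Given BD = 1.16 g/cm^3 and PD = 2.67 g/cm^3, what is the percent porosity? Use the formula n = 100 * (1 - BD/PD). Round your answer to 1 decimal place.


Step 1: Formula: n = 100 * (1 - BD / PD)
Step 2: n = 100 * (1 - 1.16 / 2.67)
Step 3: n = 100 * (1 - 0.43446)
Step 4: n = 56.6%

56.6


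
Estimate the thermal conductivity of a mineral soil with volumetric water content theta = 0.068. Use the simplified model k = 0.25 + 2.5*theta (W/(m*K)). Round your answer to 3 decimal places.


Step 1: k = 0.25 + 2.5 * theta
Step 2: k = 0.25 + 2.5 * 0.068
Step 3: k = 0.25 + 0.17
Step 4: k = 0.42 W/(m*K)

0.42


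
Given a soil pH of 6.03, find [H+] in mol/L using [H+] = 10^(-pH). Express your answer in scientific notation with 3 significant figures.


Step 1: [H+] = 10^(-pH)
Step 2: [H+] = 10^(-6.03)
Step 3: [H+] = 9.33e-07 mol/L

9.33e-07


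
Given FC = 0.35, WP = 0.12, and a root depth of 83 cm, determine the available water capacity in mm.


Step 1: Available water = (FC - WP) * depth * 10
Step 2: AW = (0.35 - 0.12) * 83 * 10
Step 3: AW = 0.23 * 83 * 10
Step 4: AW = 190.9 mm

190.9


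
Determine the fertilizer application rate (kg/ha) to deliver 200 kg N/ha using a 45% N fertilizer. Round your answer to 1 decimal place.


Step 1: Fertilizer rate = target N / (N content / 100)
Step 2: Rate = 200 / (45 / 100)
Step 3: Rate = 200 / 0.45
Step 4: Rate = 444.4 kg/ha

444.4


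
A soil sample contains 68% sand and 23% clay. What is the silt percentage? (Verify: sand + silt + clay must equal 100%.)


Step 1: sand + silt + clay = 100%
Step 2: silt = 100 - sand - clay
Step 3: silt = 100 - 68 - 23
Step 4: silt = 9%

9


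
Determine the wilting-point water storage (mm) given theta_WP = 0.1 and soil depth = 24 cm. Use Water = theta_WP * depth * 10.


Step 1: Water (mm) = theta_WP * depth * 10
Step 2: Water = 0.1 * 24 * 10
Step 3: Water = 24.0 mm

24.0


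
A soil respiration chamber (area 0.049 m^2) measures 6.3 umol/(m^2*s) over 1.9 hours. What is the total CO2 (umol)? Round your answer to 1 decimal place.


Step 1: Convert time to seconds: 1.9 hr * 3600 = 6840.0 s
Step 2: Total = flux * area * time_s
Step 3: Total = 6.3 * 0.049 * 6840.0
Step 4: Total = 2111.5 umol

2111.5


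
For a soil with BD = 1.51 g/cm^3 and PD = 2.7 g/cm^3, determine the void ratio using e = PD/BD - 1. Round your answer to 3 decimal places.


Step 1: e = PD / BD - 1
Step 2: e = 2.7 / 1.51 - 1
Step 3: e = 1.78808 - 1
Step 4: e = 0.788

0.788


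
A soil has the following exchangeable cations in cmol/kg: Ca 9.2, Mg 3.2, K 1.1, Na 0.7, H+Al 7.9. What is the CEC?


Step 1: CEC = Ca + Mg + K + Na + (H+Al)
Step 2: CEC = 9.2 + 3.2 + 1.1 + 0.7 + 7.9
Step 3: CEC = 22.1 cmol/kg

22.1


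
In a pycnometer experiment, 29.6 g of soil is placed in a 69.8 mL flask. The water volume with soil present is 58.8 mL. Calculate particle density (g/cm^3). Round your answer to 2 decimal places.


Step 1: Volume of solids = flask volume - water volume with soil
Step 2: V_solids = 69.8 - 58.8 = 11.0 mL
Step 3: Particle density = mass / V_solids = 29.6 / 11.0 = 2.69 g/cm^3

2.69


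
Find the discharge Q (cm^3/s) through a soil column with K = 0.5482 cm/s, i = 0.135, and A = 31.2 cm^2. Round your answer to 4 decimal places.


Step 1: Apply Darcy's law: Q = K * i * A
Step 2: Q = 0.5482 * 0.135 * 31.2
Step 3: Q = 2.309 cm^3/s

2.309


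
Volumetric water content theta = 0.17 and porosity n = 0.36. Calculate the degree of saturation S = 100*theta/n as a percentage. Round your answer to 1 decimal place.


Step 1: S = 100 * theta_v / n
Step 2: S = 100 * 0.17 / 0.36
Step 3: S = 47.2%

47.2


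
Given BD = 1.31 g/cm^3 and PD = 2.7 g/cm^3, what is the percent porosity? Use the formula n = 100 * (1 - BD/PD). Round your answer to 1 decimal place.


Step 1: Formula: n = 100 * (1 - BD / PD)
Step 2: n = 100 * (1 - 1.31 / 2.7)
Step 3: n = 100 * (1 - 0.48519)
Step 4: n = 51.5%

51.5


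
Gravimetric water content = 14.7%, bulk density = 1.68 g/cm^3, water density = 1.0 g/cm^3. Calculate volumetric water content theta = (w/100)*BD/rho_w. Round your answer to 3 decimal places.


Step 1: theta = (w / 100) * BD / rho_w
Step 2: theta = (14.7 / 100) * 1.68 / 1.0
Step 3: theta = 0.147 * 1.68
Step 4: theta = 0.247

0.247


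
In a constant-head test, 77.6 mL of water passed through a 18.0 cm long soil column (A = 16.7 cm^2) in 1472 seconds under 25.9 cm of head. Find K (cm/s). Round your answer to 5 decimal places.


Step 1: K = Q * L / (A * t * h)
Step 2: Numerator = 77.6 * 18.0 = 1396.8
Step 3: Denominator = 16.7 * 1472 * 25.9 = 636684.16
Step 4: K = 1396.8 / 636684.16 = 0.00219 cm/s

0.00219


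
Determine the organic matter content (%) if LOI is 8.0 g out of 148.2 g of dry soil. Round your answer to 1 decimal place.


Step 1: OM% = 100 * LOI / sample mass
Step 2: OM = 100 * 8.0 / 148.2
Step 3: OM = 5.4%

5.4


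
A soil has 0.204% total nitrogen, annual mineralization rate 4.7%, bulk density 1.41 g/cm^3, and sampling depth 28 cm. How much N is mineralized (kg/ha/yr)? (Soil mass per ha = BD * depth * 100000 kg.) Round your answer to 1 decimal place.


Step 1: Soil mass per ha = BD * depth * 100000 = 1.41 * 28 * 100000 = 3948000 kg
Step 2: Total N pool = soil mass * N%/100 = 3948000 * 0.204/100 = 8053.92 kg/ha
Step 3: N mineralized = N pool * rate%/100 = 8053.92 * 4.7/100 = 378.5 kg/ha/yr

378.5


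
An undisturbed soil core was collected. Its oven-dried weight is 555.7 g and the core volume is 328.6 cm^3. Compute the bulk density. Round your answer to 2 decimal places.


Step 1: Identify the formula: BD = dry mass / volume
Step 2: Substitute values: BD = 555.7 / 328.6
Step 3: BD = 1.69 g/cm^3

1.69


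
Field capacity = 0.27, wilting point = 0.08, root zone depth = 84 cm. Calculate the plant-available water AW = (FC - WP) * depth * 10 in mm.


Step 1: Available water = (FC - WP) * depth * 10
Step 2: AW = (0.27 - 0.08) * 84 * 10
Step 3: AW = 0.19 * 84 * 10
Step 4: AW = 159.6 mm

159.6


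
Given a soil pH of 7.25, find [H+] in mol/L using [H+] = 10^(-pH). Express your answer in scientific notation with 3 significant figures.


Step 1: [H+] = 10^(-pH)
Step 2: [H+] = 10^(-7.25)
Step 3: [H+] = 5.62e-08 mol/L

5.62e-08


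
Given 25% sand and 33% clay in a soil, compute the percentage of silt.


Step 1: sand + silt + clay = 100%
Step 2: silt = 100 - sand - clay
Step 3: silt = 100 - 25 - 33
Step 4: silt = 42%

42


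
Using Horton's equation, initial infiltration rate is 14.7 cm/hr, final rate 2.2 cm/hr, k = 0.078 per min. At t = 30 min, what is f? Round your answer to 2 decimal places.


Step 1: f = fc + (f0 - fc) * exp(-k * t)
Step 2: exp(-0.078 * 30) = 0.096328
Step 3: f = 2.2 + (14.7 - 2.2) * 0.096328
Step 4: f = 2.2 + 12.5 * 0.096328
Step 5: f = 3.4 cm/hr

3.4


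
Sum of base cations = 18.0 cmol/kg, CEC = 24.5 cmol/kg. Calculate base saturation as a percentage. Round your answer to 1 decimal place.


Step 1: BS = 100 * (sum of bases) / CEC
Step 2: BS = 100 * 18.0 / 24.5
Step 3: BS = 73.5%

73.5


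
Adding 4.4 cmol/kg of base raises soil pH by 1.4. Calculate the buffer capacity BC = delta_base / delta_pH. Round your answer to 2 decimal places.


Step 1: BC = change in base / change in pH
Step 2: BC = 4.4 / 1.4
Step 3: BC = 3.14 cmol/(kg*pH unit)

3.14


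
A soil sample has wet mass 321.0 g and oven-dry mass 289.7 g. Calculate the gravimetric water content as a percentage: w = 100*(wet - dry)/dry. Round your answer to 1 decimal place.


Step 1: Water mass = wet - dry = 321.0 - 289.7 = 31.3 g
Step 2: w = 100 * water mass / dry mass
Step 3: w = 100 * 31.3 / 289.7 = 10.8%

10.8


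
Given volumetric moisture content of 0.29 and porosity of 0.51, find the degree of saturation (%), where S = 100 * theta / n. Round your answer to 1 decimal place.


Step 1: S = 100 * theta_v / n
Step 2: S = 100 * 0.29 / 0.51
Step 3: S = 56.9%

56.9


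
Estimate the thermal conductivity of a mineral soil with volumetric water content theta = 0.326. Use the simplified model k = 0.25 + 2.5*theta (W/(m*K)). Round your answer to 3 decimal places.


Step 1: k = 0.25 + 2.5 * theta
Step 2: k = 0.25 + 2.5 * 0.326
Step 3: k = 0.25 + 0.815
Step 4: k = 1.065 W/(m*K)

1.065


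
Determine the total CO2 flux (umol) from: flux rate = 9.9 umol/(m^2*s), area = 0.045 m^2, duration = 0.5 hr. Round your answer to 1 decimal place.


Step 1: Convert time to seconds: 0.5 hr * 3600 = 1800.0 s
Step 2: Total = flux * area * time_s
Step 3: Total = 9.9 * 0.045 * 1800.0
Step 4: Total = 801.9 umol

801.9


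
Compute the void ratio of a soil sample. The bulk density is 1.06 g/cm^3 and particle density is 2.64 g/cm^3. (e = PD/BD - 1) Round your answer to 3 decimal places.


Step 1: e = PD / BD - 1
Step 2: e = 2.64 / 1.06 - 1
Step 3: e = 2.49057 - 1
Step 4: e = 1.491

1.491


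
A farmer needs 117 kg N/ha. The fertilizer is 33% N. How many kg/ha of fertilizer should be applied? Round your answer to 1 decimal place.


Step 1: Fertilizer rate = target N / (N content / 100)
Step 2: Rate = 117 / (33 / 100)
Step 3: Rate = 117 / 0.33
Step 4: Rate = 354.5 kg/ha

354.5


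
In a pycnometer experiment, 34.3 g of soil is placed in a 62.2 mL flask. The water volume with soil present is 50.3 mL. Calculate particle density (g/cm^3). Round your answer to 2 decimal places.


Step 1: Volume of solids = flask volume - water volume with soil
Step 2: V_solids = 62.2 - 50.3 = 11.9 mL
Step 3: Particle density = mass / V_solids = 34.3 / 11.9 = 2.88 g/cm^3

2.88


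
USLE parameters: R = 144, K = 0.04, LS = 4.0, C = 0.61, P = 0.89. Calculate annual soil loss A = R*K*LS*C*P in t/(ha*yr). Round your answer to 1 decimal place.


Step 1: A = R * K * LS * C * P
Step 2: R * K = 144 * 0.04 = 5.76
Step 3: (R*K) * LS = 5.76 * 4.0 = 23.04
Step 4: * C * P = 23.04 * 0.61 * 0.89 = 12.5
Step 5: A = 12.5 t/(ha*yr)

12.5


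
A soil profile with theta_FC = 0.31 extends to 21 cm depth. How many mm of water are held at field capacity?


Step 1: Water (mm) = theta_FC * depth (cm) * 10
Step 2: Water = 0.31 * 21 * 10
Step 3: Water = 65.1 mm

65.1


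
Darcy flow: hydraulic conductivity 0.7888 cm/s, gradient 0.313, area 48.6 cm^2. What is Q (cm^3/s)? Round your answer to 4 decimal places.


Step 1: Apply Darcy's law: Q = K * i * A
Step 2: Q = 0.7888 * 0.313 * 48.6
Step 3: Q = 11.9991 cm^3/s

11.9991


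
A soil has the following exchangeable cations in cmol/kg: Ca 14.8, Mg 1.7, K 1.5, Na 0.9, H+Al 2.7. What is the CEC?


Step 1: CEC = Ca + Mg + K + Na + (H+Al)
Step 2: CEC = 14.8 + 1.7 + 1.5 + 0.9 + 2.7
Step 3: CEC = 21.6 cmol/kg

21.6


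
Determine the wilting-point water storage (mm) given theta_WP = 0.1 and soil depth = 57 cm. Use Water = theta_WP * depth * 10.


Step 1: Water (mm) = theta_WP * depth * 10
Step 2: Water = 0.1 * 57 * 10
Step 3: Water = 57.0 mm

57.0


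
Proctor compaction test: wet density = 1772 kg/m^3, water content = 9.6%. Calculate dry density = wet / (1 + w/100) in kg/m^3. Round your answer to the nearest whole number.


Step 1: Dry density = wet density / (1 + w/100)
Step 2: Dry density = 1772 / (1 + 9.6/100)
Step 3: Dry density = 1772 / 1.096
Step 4: Dry density = 1617 kg/m^3

1617


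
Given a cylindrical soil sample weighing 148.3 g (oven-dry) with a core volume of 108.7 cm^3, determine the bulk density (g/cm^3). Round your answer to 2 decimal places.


Step 1: Identify the formula: BD = dry mass / volume
Step 2: Substitute values: BD = 148.3 / 108.7
Step 3: BD = 1.36 g/cm^3

1.36


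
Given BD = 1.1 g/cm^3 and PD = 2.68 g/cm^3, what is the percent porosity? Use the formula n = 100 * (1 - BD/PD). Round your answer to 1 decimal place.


Step 1: Formula: n = 100 * (1 - BD / PD)
Step 2: n = 100 * (1 - 1.1 / 2.68)
Step 3: n = 100 * (1 - 0.41045)
Step 4: n = 59.0%

59.0


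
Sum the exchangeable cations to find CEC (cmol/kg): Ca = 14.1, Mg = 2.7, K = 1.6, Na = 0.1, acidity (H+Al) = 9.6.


Step 1: CEC = Ca + Mg + K + Na + (H+Al)
Step 2: CEC = 14.1 + 2.7 + 1.6 + 0.1 + 9.6
Step 3: CEC = 28.1 cmol/kg

28.1


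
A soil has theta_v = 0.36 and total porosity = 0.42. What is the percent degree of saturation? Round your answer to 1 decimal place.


Step 1: S = 100 * theta_v / n
Step 2: S = 100 * 0.36 / 0.42
Step 3: S = 85.7%

85.7


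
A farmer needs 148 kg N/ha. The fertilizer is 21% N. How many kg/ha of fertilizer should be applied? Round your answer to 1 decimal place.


Step 1: Fertilizer rate = target N / (N content / 100)
Step 2: Rate = 148 / (21 / 100)
Step 3: Rate = 148 / 0.21
Step 4: Rate = 704.8 kg/ha

704.8


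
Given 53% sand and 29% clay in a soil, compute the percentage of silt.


Step 1: sand + silt + clay = 100%
Step 2: silt = 100 - sand - clay
Step 3: silt = 100 - 53 - 29
Step 4: silt = 18%

18


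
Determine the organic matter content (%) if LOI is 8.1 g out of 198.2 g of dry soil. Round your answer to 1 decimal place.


Step 1: OM% = 100 * LOI / sample mass
Step 2: OM = 100 * 8.1 / 198.2
Step 3: OM = 4.1%

4.1


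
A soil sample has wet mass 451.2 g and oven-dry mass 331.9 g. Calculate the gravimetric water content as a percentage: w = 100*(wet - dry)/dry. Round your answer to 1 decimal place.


Step 1: Water mass = wet - dry = 451.2 - 331.9 = 119.3 g
Step 2: w = 100 * water mass / dry mass
Step 3: w = 100 * 119.3 / 331.9 = 35.9%

35.9


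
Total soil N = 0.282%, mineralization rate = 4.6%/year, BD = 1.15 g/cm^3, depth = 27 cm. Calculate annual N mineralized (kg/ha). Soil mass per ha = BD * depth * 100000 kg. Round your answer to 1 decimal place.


Step 1: Soil mass per ha = BD * depth * 100000 = 1.15 * 27 * 100000 = 3105000 kg
Step 2: Total N pool = soil mass * N%/100 = 3105000 * 0.282/100 = 8756.1 kg/ha
Step 3: N mineralized = N pool * rate%/100 = 8756.1 * 4.6/100 = 402.8 kg/ha/yr

402.8


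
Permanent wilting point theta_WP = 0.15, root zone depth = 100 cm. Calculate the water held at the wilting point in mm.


Step 1: Water (mm) = theta_WP * depth * 10
Step 2: Water = 0.15 * 100 * 10
Step 3: Water = 150.0 mm

150.0


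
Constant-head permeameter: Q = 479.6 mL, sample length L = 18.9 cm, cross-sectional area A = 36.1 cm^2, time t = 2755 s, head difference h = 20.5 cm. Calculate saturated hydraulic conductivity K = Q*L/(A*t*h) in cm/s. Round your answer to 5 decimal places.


Step 1: K = Q * L / (A * t * h)
Step 2: Numerator = 479.6 * 18.9 = 9064.44
Step 3: Denominator = 36.1 * 2755 * 20.5 = 2038837.75
Step 4: K = 9064.44 / 2038837.75 = 0.00445 cm/s

0.00445


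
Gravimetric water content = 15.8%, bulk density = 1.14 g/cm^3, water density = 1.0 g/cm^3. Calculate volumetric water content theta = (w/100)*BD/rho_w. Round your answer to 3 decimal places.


Step 1: theta = (w / 100) * BD / rho_w
Step 2: theta = (15.8 / 100) * 1.14 / 1.0
Step 3: theta = 0.158 * 1.14
Step 4: theta = 0.18

0.18


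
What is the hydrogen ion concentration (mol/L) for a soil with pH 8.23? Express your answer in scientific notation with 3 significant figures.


Step 1: [H+] = 10^(-pH)
Step 2: [H+] = 10^(-8.23)
Step 3: [H+] = 5.89e-09 mol/L

5.89e-09


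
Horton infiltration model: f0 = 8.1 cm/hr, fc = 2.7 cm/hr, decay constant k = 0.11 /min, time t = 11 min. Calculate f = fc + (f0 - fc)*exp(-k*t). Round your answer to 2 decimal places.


Step 1: f = fc + (f0 - fc) * exp(-k * t)
Step 2: exp(-0.11 * 11) = 0.298197
Step 3: f = 2.7 + (8.1 - 2.7) * 0.298197
Step 4: f = 2.7 + 5.4 * 0.298197
Step 5: f = 4.31 cm/hr

4.31


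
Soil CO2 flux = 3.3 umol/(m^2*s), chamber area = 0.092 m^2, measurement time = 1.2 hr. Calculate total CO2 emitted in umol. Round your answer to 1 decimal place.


Step 1: Convert time to seconds: 1.2 hr * 3600 = 4320.0 s
Step 2: Total = flux * area * time_s
Step 3: Total = 3.3 * 0.092 * 4320.0
Step 4: Total = 1311.6 umol

1311.6


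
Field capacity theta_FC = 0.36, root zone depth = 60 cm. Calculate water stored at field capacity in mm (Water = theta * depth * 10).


Step 1: Water (mm) = theta_FC * depth (cm) * 10
Step 2: Water = 0.36 * 60 * 10
Step 3: Water = 216.0 mm

216.0


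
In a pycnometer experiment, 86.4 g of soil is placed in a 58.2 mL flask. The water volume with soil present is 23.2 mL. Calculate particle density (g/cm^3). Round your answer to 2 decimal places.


Step 1: Volume of solids = flask volume - water volume with soil
Step 2: V_solids = 58.2 - 23.2 = 35.0 mL
Step 3: Particle density = mass / V_solids = 86.4 / 35.0 = 2.47 g/cm^3

2.47


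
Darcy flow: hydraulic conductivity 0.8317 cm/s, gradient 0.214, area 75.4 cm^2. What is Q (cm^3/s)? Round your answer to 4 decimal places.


Step 1: Apply Darcy's law: Q = K * i * A
Step 2: Q = 0.8317 * 0.214 * 75.4
Step 3: Q = 13.42 cm^3/s

13.42


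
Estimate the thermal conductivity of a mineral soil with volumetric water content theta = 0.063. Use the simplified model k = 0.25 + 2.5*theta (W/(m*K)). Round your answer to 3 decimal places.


Step 1: k = 0.25 + 2.5 * theta
Step 2: k = 0.25 + 2.5 * 0.063
Step 3: k = 0.25 + 0.158
Step 4: k = 0.408 W/(m*K)

0.408


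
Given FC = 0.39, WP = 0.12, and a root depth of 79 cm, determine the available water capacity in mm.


Step 1: Available water = (FC - WP) * depth * 10
Step 2: AW = (0.39 - 0.12) * 79 * 10
Step 3: AW = 0.27 * 79 * 10
Step 4: AW = 213.3 mm

213.3


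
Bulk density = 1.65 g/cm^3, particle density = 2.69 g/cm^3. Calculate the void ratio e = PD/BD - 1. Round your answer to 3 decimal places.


Step 1: e = PD / BD - 1
Step 2: e = 2.69 / 1.65 - 1
Step 3: e = 1.6303 - 1
Step 4: e = 0.63

0.63


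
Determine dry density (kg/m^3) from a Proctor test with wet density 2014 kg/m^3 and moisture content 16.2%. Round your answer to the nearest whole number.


Step 1: Dry density = wet density / (1 + w/100)
Step 2: Dry density = 2014 / (1 + 16.2/100)
Step 3: Dry density = 2014 / 1.162
Step 4: Dry density = 1733 kg/m^3

1733


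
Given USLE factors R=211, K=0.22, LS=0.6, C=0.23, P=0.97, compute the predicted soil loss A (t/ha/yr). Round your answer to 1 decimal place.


Step 1: A = R * K * LS * C * P
Step 2: R * K = 211 * 0.22 = 46.42
Step 3: (R*K) * LS = 46.42 * 0.6 = 27.852
Step 4: * C * P = 27.852 * 0.23 * 0.97 = 6.2
Step 5: A = 6.2 t/(ha*yr)

6.2


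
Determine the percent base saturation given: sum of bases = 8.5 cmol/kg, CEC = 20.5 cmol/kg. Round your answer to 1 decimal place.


Step 1: BS = 100 * (sum of bases) / CEC
Step 2: BS = 100 * 8.5 / 20.5
Step 3: BS = 41.5%

41.5


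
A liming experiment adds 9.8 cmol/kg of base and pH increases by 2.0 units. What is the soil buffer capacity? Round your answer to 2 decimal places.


Step 1: BC = change in base / change in pH
Step 2: BC = 9.8 / 2.0
Step 3: BC = 4.9 cmol/(kg*pH unit)

4.9


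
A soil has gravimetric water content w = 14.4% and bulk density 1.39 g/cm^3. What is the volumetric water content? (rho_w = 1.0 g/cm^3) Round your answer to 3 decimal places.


Step 1: theta = (w / 100) * BD / rho_w
Step 2: theta = (14.4 / 100) * 1.39 / 1.0
Step 3: theta = 0.144 * 1.39
Step 4: theta = 0.2

0.2


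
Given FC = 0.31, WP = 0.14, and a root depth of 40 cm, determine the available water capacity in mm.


Step 1: Available water = (FC - WP) * depth * 10
Step 2: AW = (0.31 - 0.14) * 40 * 10
Step 3: AW = 0.17 * 40 * 10
Step 4: AW = 68.0 mm

68.0


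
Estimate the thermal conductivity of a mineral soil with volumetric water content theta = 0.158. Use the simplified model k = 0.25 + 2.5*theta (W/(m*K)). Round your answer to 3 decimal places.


Step 1: k = 0.25 + 2.5 * theta
Step 2: k = 0.25 + 2.5 * 0.158
Step 3: k = 0.25 + 0.395
Step 4: k = 0.645 W/(m*K)

0.645


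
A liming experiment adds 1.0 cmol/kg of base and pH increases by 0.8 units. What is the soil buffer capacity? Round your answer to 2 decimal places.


Step 1: BC = change in base / change in pH
Step 2: BC = 1.0 / 0.8
Step 3: BC = 1.25 cmol/(kg*pH unit)

1.25


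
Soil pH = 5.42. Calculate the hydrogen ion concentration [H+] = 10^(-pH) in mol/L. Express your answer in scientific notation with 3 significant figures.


Step 1: [H+] = 10^(-pH)
Step 2: [H+] = 10^(-5.42)
Step 3: [H+] = 3.80e-06 mol/L

3.80e-06


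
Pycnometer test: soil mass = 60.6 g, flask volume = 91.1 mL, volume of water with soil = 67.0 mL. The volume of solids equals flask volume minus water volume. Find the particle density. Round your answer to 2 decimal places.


Step 1: Volume of solids = flask volume - water volume with soil
Step 2: V_solids = 91.1 - 67.0 = 24.1 mL
Step 3: Particle density = mass / V_solids = 60.6 / 24.1 = 2.51 g/cm^3

2.51


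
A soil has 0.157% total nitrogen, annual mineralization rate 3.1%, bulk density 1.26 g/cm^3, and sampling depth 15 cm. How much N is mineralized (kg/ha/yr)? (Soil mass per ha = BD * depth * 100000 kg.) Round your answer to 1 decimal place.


Step 1: Soil mass per ha = BD * depth * 100000 = 1.26 * 15 * 100000 = 1890000 kg
Step 2: Total N pool = soil mass * N%/100 = 1890000 * 0.157/100 = 2967.3 kg/ha
Step 3: N mineralized = N pool * rate%/100 = 2967.3 * 3.1/100 = 92.0 kg/ha/yr

92.0


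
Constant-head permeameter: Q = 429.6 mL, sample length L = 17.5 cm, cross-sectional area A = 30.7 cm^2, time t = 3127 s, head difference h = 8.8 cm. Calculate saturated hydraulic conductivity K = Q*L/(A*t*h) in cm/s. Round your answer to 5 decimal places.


Step 1: K = Q * L / (A * t * h)
Step 2: Numerator = 429.6 * 17.5 = 7518.0
Step 3: Denominator = 30.7 * 3127 * 8.8 = 844790.32
Step 4: K = 7518.0 / 844790.32 = 0.0089 cm/s

0.0089


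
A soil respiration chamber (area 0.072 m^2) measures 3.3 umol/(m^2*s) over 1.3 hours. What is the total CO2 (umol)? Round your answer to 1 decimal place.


Step 1: Convert time to seconds: 1.3 hr * 3600 = 4680.0 s
Step 2: Total = flux * area * time_s
Step 3: Total = 3.3 * 0.072 * 4680.0
Step 4: Total = 1112.0 umol

1112.0


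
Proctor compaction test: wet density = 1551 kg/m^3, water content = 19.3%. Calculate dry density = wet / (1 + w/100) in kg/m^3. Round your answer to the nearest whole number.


Step 1: Dry density = wet density / (1 + w/100)
Step 2: Dry density = 1551 / (1 + 19.3/100)
Step 3: Dry density = 1551 / 1.193
Step 4: Dry density = 1300 kg/m^3

1300


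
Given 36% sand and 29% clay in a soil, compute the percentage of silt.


Step 1: sand + silt + clay = 100%
Step 2: silt = 100 - sand - clay
Step 3: silt = 100 - 36 - 29
Step 4: silt = 35%

35


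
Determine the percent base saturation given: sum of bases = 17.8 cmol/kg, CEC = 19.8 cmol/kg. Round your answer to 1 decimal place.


Step 1: BS = 100 * (sum of bases) / CEC
Step 2: BS = 100 * 17.8 / 19.8
Step 3: BS = 89.9%

89.9


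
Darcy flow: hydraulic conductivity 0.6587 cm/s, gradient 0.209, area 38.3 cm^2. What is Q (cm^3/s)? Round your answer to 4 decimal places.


Step 1: Apply Darcy's law: Q = K * i * A
Step 2: Q = 0.6587 * 0.209 * 38.3
Step 3: Q = 5.2727 cm^3/s

5.2727


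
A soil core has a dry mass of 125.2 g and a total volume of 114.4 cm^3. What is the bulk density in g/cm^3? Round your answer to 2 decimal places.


Step 1: Identify the formula: BD = dry mass / volume
Step 2: Substitute values: BD = 125.2 / 114.4
Step 3: BD = 1.09 g/cm^3

1.09


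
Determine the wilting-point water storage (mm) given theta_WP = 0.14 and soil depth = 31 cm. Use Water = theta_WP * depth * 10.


Step 1: Water (mm) = theta_WP * depth * 10
Step 2: Water = 0.14 * 31 * 10
Step 3: Water = 43.4 mm

43.4


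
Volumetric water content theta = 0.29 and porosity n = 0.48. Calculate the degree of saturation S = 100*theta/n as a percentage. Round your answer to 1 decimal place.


Step 1: S = 100 * theta_v / n
Step 2: S = 100 * 0.29 / 0.48
Step 3: S = 60.4%

60.4


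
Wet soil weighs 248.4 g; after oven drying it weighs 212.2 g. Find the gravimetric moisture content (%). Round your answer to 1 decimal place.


Step 1: Water mass = wet - dry = 248.4 - 212.2 = 36.2 g
Step 2: w = 100 * water mass / dry mass
Step 3: w = 100 * 36.2 / 212.2 = 17.1%

17.1


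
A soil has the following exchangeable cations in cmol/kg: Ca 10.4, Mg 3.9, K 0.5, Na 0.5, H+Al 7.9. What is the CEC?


Step 1: CEC = Ca + Mg + K + Na + (H+Al)
Step 2: CEC = 10.4 + 3.9 + 0.5 + 0.5 + 7.9
Step 3: CEC = 23.2 cmol/kg

23.2


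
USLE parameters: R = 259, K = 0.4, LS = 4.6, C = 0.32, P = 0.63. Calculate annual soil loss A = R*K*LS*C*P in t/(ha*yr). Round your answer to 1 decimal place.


Step 1: A = R * K * LS * C * P
Step 2: R * K = 259 * 0.4 = 103.6
Step 3: (R*K) * LS = 103.6 * 4.6 = 476.56
Step 4: * C * P = 476.56 * 0.32 * 0.63 = 96.1
Step 5: A = 96.1 t/(ha*yr)

96.1


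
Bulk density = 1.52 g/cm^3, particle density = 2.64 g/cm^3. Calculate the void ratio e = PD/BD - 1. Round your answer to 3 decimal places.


Step 1: e = PD / BD - 1
Step 2: e = 2.64 / 1.52 - 1
Step 3: e = 1.73684 - 1
Step 4: e = 0.737

0.737


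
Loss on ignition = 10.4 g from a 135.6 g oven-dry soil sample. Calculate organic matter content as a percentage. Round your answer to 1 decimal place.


Step 1: OM% = 100 * LOI / sample mass
Step 2: OM = 100 * 10.4 / 135.6
Step 3: OM = 7.7%

7.7


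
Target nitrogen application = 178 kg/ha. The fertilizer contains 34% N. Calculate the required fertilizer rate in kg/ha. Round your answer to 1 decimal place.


Step 1: Fertilizer rate = target N / (N content / 100)
Step 2: Rate = 178 / (34 / 100)
Step 3: Rate = 178 / 0.34
Step 4: Rate = 523.5 kg/ha

523.5


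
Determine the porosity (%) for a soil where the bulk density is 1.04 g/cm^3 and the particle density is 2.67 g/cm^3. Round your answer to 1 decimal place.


Step 1: Formula: n = 100 * (1 - BD / PD)
Step 2: n = 100 * (1 - 1.04 / 2.67)
Step 3: n = 100 * (1 - 0.38951)
Step 4: n = 61.0%

61.0


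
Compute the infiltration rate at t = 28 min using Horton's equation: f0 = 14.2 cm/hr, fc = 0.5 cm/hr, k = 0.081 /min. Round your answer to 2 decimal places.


Step 1: f = fc + (f0 - fc) * exp(-k * t)
Step 2: exp(-0.081 * 28) = 0.103519
Step 3: f = 0.5 + (14.2 - 0.5) * 0.103519
Step 4: f = 0.5 + 13.7 * 0.103519
Step 5: f = 1.92 cm/hr

1.92


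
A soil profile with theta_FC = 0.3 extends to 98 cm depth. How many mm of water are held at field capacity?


Step 1: Water (mm) = theta_FC * depth (cm) * 10
Step 2: Water = 0.3 * 98 * 10
Step 3: Water = 294.0 mm

294.0


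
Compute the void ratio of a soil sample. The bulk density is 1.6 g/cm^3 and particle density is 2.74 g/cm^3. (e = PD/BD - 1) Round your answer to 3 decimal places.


Step 1: e = PD / BD - 1
Step 2: e = 2.74 / 1.6 - 1
Step 3: e = 1.7125 - 1
Step 4: e = 0.713

0.713


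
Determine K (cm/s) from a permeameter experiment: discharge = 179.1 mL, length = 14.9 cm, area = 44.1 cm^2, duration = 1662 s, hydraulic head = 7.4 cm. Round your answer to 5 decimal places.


Step 1: K = Q * L / (A * t * h)
Step 2: Numerator = 179.1 * 14.9 = 2668.59
Step 3: Denominator = 44.1 * 1662 * 7.4 = 542377.08
Step 4: K = 2668.59 / 542377.08 = 0.00492 cm/s

0.00492


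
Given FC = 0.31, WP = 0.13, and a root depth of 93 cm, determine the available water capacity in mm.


Step 1: Available water = (FC - WP) * depth * 10
Step 2: AW = (0.31 - 0.13) * 93 * 10
Step 3: AW = 0.18 * 93 * 10
Step 4: AW = 167.4 mm

167.4


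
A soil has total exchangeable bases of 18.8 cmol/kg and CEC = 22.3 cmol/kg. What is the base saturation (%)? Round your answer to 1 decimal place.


Step 1: BS = 100 * (sum of bases) / CEC
Step 2: BS = 100 * 18.8 / 22.3
Step 3: BS = 84.3%

84.3


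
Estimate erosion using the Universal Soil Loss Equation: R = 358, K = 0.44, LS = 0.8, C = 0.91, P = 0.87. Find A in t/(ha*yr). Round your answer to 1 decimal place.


Step 1: A = R * K * LS * C * P
Step 2: R * K = 358 * 0.44 = 157.52
Step 3: (R*K) * LS = 157.52 * 0.8 = 126.016
Step 4: * C * P = 126.016 * 0.91 * 0.87 = 99.8
Step 5: A = 99.8 t/(ha*yr)

99.8


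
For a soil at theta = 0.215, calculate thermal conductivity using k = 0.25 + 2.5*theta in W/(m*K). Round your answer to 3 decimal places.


Step 1: k = 0.25 + 2.5 * theta
Step 2: k = 0.25 + 2.5 * 0.215
Step 3: k = 0.25 + 0.538
Step 4: k = 0.788 W/(m*K)

0.788


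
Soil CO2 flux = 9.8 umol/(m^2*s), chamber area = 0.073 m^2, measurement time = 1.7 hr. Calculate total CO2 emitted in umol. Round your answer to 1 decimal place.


Step 1: Convert time to seconds: 1.7 hr * 3600 = 6120.0 s
Step 2: Total = flux * area * time_s
Step 3: Total = 9.8 * 0.073 * 6120.0
Step 4: Total = 4378.2 umol

4378.2


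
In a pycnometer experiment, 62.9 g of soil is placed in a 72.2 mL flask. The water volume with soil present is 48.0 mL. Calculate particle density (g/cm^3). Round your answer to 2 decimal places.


Step 1: Volume of solids = flask volume - water volume with soil
Step 2: V_solids = 72.2 - 48.0 = 24.2 mL
Step 3: Particle density = mass / V_solids = 62.9 / 24.2 = 2.6 g/cm^3

2.6
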